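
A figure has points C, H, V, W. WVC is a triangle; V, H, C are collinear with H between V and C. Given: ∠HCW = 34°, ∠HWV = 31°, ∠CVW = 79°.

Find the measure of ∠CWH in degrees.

1. ∠HVW = 79°  [H on ray VC]
2. ∠VHW = 70°  [△WVH]
3. ∠CHW = 110°  [linear pair at H on VC]
4. ∠CWH = 36°  [△WHC]

∠CWH = 36°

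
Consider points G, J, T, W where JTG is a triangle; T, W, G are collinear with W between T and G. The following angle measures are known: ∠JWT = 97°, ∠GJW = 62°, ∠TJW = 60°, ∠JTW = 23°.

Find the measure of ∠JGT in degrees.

1. ∠GWJ = 83°  [linear pair at W on TG]
2. ∠JGW = 35°  [△JWG]
3. ∠JGT = 35°  [W on ray GT]

∠JGT = 35°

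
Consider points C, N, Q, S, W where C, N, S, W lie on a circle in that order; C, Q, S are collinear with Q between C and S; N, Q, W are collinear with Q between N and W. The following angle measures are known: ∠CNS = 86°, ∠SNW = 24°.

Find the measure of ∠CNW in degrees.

∠CNW = 62°

1. ∠CWS = 94°  [cyclic CNSW, opposite ∠N+∠W]
2. ∠SCW = 24°  [same arc SW]
3. ∠CSW = 62°  [△CSW]
4. ∠CNW = 62°  [same arc CW]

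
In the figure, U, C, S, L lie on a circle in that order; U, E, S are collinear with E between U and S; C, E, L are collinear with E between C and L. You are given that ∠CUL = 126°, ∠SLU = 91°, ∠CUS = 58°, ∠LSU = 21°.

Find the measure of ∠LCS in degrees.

1. ∠CSL = 54°  [cyclic UCSL, opposite ∠U+∠S]
2. ∠CLS = 58°  [same arc CS]
3. ∠LCS = 68°  [△CSL]

∠LCS = 68°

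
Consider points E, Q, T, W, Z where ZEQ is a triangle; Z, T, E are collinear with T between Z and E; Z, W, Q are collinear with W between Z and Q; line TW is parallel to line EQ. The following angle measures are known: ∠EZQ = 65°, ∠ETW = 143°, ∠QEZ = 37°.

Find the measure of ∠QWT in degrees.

1. ∠EQZ = 78°  [△ZEQ]
2. ∠TWZ = 78°  [TW∥EQ, corresponding at W]
3. ∠QWT = 102°  [linear pair at W on ZQ]

∠QWT = 102°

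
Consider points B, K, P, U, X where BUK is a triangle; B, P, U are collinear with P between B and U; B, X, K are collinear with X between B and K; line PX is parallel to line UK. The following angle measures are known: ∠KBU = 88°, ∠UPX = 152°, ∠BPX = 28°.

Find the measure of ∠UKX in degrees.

1. ∠PBX = 88°  [P on BU, X on BK]
2. ∠BXP = 64°  [△BPX]
3. ∠KXP = 116°  [linear pair at X on BK]
4. ∠UKX = 64°  [PX∥UK, co-interior at K–X]

∠UKX = 64°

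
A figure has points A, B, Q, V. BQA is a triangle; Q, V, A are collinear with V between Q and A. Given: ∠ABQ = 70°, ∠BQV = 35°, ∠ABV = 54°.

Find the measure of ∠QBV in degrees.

1. ∠AQB = 35°  [V on ray QA]
2. ∠BAQ = 75°  [△BQA]
3. ∠BAV = 75°  [V on ray AQ]
4. ∠AVB = 51°  [△BVA]
5. ∠BVQ = 129°  [linear pair at V on QA]
6. ∠QBV = 16°  [△BQV]

∠QBV = 16°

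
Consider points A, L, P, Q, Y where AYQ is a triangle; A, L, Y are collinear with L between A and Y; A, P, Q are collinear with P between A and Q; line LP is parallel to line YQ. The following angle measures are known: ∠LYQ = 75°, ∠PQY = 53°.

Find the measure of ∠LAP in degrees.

1. ∠AYQ = 75°  [L on ray YA]
2. ∠AQY = 53°  [P on ray QA]
3. ∠QAY = 52°  [△AYQ]
4. ∠LAP = 52°  [L on AY, P on AQ]

∠LAP = 52°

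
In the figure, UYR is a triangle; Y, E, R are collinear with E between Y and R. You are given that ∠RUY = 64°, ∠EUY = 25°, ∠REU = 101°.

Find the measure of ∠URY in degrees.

∠URY = 40°

1. ∠UEY = 79°  [linear pair at E on YR]
2. ∠EYU = 76°  [△UYE]
3. ∠RYU = 76°  [E on ray YR]
4. ∠URY = 40°  [△UYR]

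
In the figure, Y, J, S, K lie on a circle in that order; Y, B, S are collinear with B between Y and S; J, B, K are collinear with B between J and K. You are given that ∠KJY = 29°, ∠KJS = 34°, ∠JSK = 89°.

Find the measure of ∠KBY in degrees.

∠KBY = 86°

1. ∠KSY = 29°  [same arc YK]
2. ∠JKS = 57°  [△JSK]
3. ∠KBS = 94°  [△SBK]
4. ∠KBY = 86°  [linear pair at B on YS]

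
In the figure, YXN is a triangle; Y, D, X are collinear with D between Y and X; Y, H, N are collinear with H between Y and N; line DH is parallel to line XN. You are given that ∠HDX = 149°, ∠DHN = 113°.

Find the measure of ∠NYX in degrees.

∠NYX = 82°

1. ∠HDY = 31°  [linear pair at D on YX]
2. ∠DHY = 67°  [linear pair at H on YN]
3. ∠DYH = 82°  [△YDH]
4. ∠NYX = 82°  [D on YX, H on YN]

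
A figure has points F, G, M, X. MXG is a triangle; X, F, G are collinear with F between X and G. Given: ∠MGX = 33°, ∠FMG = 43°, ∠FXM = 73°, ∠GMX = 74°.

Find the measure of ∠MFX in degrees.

1. ∠FGM = 33°  [F on ray GX]
2. ∠GFM = 104°  [△MFG]
3. ∠MFX = 76°  [linear pair at F on XG]

∠MFX = 76°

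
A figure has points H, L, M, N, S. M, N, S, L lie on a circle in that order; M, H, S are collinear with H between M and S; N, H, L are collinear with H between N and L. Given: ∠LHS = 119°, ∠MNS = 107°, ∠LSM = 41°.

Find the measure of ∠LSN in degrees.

∠LSN = 94°

1. ∠LHM = 61°  [linear pair at H on MS]
2. ∠MLS = 73°  [cyclic MNSL, opposite ∠N+∠L]
3. ∠LNM = 41°  [same arc ML]
4. ∠LMS = 66°  [△MSL]
5. ∠MLN = 53°  [△MHL]
6. ∠LMN = 86°  [△MNL]
7. ∠LSN = 94°  [cyclic MNSL, opposite ∠M+∠S]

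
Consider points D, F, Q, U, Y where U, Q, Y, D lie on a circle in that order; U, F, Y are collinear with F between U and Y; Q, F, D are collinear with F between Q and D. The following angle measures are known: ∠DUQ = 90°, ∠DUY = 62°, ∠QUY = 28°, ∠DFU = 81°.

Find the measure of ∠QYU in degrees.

∠QYU = 37°

1. ∠DQY = 62°  [same arc YD]
2. ∠QFY = 81°  [vertical angles at F]
3. ∠QYU = 37°  [△QFY]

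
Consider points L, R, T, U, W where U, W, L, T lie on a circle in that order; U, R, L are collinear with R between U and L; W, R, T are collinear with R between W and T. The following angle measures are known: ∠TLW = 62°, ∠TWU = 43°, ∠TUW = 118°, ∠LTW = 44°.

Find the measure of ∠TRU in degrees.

1. ∠LWT = 74°  [△WLT]
2. ∠UTW = 19°  [△UWT]
3. ∠LUT = 74°  [same arc LT]
4. ∠TRU = 87°  [△URT]

∠TRU = 87°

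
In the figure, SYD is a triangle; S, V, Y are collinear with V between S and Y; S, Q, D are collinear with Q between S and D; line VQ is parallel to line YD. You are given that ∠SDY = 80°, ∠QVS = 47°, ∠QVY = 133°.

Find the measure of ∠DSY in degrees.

1. ∠SQV = 80°  [VQ∥YD, corresponding at Q]
2. ∠QSV = 53°  [△SVQ]
3. ∠DSY = 53°  [V on SY, Q on SD]

∠DSY = 53°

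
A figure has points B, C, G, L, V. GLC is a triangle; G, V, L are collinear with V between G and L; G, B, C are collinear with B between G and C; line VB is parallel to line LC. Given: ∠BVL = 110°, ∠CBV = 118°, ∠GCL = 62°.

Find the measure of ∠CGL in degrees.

∠CGL = 48°

1. ∠BVG = 70°  [linear pair at V on GL]
2. ∠GBV = 62°  [linear pair at B on GC]
3. ∠BGV = 48°  [△GVB]
4. ∠CGL = 48°  [V on GL, B on GC]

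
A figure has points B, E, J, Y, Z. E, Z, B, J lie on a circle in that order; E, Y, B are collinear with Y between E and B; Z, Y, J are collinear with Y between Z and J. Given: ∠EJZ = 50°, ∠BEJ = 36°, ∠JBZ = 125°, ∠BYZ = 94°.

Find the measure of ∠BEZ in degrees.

1. ∠BZJ = 36°  [same arc BJ]
2. ∠BJZ = 19°  [△ZBJ]
3. ∠BEZ = 19°  [same arc ZB]

∠BEZ = 19°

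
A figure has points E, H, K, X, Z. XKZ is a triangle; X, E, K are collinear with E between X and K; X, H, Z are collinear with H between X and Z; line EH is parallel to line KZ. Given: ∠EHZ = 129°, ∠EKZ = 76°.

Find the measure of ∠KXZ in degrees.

1. ∠EHX = 51°  [linear pair at H on XZ]
2. ∠XKZ = 76°  [E on ray KX]
3. ∠KZX = 51°  [EH∥KZ, corresponding at H]
4. ∠KXZ = 53°  [△XKZ]

∠KXZ = 53°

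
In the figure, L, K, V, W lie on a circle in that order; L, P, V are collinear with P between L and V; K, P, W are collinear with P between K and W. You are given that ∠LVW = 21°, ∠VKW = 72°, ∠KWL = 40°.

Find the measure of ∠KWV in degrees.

1. ∠LKW = 21°  [same arc LW]
2. ∠KLW = 119°  [△LKW]
3. ∠KVW = 61°  [cyclic LKVW, opposite ∠L+∠V]
4. ∠KWV = 47°  [△KVW]

∠KWV = 47°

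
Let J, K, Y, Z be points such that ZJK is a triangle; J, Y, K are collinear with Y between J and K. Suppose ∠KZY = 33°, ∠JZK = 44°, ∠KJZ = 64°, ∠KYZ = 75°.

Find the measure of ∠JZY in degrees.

∠JZY = 11°

1. ∠YJZ = 64°  [Y on ray JK]
2. ∠JYZ = 105°  [linear pair at Y on JK]
3. ∠JZY = 11°  [△ZJY]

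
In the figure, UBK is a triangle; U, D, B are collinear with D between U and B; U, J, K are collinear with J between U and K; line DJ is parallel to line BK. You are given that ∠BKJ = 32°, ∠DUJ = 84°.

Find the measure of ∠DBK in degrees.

1. ∠BKU = 32°  [J on ray KU]
2. ∠BUK = 84°  [D on UB, J on UK]
3. ∠KBU = 64°  [△UBK]
4. ∠DBK = 64°  [D on ray BU]

∠DBK = 64°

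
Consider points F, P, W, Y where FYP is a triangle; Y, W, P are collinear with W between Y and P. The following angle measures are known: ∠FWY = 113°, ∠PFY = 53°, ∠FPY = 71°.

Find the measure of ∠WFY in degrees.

∠WFY = 11°

1. ∠FYP = 56°  [△FYP]
2. ∠FYW = 56°  [W on ray YP]
3. ∠WFY = 11°  [△FYW]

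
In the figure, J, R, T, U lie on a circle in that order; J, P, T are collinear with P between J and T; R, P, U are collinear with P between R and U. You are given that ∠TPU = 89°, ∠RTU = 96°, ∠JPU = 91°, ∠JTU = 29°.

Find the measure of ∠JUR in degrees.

∠JUR = 67°

1. ∠RJU = 84°  [cyclic JRTU, opposite ∠J+∠T]
2. ∠JRU = 29°  [same arc JU]
3. ∠JUR = 67°  [△JRU]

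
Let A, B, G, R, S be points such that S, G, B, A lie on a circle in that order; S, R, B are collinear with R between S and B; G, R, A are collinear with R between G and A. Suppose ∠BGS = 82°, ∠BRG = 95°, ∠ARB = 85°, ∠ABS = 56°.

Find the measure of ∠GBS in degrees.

1. ∠BAS = 98°  [cyclic SGBA, opposite ∠G+∠A]
2. ∠ARS = 95°  [vertical angles at R]
3. ∠ASB = 26°  [△SBA]
4. ∠GAS = 59°  [△SRA]
5. ∠GBS = 59°  [same arc SG]

∠GBS = 59°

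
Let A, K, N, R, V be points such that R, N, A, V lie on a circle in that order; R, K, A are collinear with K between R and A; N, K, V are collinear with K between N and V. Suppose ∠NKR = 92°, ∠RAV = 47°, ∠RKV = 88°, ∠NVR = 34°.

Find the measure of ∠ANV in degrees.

1. ∠AKN = 88°  [linear pair at K on RA]
2. ∠NAR = 34°  [same arc RN]
3. ∠ANV = 58°  [△NKA]

∠ANV = 58°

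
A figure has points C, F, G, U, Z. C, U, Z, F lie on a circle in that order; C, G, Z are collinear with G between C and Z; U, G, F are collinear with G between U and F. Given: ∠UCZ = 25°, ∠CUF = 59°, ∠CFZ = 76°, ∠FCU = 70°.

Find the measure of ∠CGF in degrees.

∠CGF = 84°

1. ∠CZF = 59°  [same arc CF]
2. ∠CFU = 51°  [△CUF]
3. ∠FCZ = 45°  [△CZF]
4. ∠CGF = 84°  [△CGF]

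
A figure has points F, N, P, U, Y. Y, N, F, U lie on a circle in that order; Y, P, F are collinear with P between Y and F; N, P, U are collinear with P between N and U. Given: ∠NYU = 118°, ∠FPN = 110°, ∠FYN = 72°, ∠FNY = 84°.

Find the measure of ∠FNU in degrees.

∠FNU = 46°

1. ∠NFU = 62°  [cyclic YNFU, opposite ∠Y+∠F]
2. ∠FUN = 72°  [same arc NF]
3. ∠FNU = 46°  [△NFU]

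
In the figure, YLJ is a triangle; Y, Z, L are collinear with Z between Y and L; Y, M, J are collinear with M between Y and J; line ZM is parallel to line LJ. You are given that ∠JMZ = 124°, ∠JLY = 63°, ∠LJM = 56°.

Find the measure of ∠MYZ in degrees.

1. ∠YMZ = 56°  [linear pair at M on YJ]
2. ∠MZY = 63°  [ZM∥LJ, corresponding at Z]
3. ∠MYZ = 61°  [△YZM]

∠MYZ = 61°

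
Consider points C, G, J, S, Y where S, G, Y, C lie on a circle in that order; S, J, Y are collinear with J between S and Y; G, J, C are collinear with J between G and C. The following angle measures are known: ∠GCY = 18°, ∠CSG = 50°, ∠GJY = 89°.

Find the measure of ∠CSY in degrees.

∠CSY = 32°

1. ∠CYG = 130°  [cyclic SGYC, opposite ∠S+∠Y]
2. ∠CGY = 32°  [△GYC]
3. ∠CSY = 32°  [same arc YC]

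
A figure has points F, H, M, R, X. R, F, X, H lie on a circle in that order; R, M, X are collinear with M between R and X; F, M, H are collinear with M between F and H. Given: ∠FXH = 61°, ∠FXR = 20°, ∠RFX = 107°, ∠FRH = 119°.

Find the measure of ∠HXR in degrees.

1. ∠FHR = 20°  [same arc RF]
2. ∠HFR = 41°  [△RFH]
3. ∠HXR = 41°  [same arc RH]

∠HXR = 41°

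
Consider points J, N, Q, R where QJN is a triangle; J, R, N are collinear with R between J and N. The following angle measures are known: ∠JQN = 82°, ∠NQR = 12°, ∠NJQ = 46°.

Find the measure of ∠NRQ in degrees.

∠NRQ = 116°

1. ∠JNQ = 52°  [△QJN]
2. ∠QNR = 52°  [R on ray NJ]
3. ∠NRQ = 116°  [△QRN]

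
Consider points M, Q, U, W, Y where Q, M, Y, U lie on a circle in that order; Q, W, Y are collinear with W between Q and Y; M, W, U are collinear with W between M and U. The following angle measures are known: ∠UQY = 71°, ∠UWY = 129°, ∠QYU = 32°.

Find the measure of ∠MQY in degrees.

1. ∠MWQ = 129°  [vertical angles at W]
2. ∠QMU = 32°  [same arc QU]
3. ∠MQY = 19°  [△QWM]

∠MQY = 19°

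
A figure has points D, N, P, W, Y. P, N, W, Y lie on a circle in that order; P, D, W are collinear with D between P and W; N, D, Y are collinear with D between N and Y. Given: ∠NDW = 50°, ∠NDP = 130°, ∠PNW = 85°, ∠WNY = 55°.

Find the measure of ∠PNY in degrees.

∠PNY = 30°

1. ∠NWP = 75°  [△NDW]
2. ∠NPW = 20°  [△PNW]
3. ∠PNY = 30°  [△PDN]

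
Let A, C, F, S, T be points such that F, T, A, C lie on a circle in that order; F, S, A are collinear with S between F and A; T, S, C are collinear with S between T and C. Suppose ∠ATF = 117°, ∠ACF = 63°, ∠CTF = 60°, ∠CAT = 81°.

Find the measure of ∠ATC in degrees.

1. ∠CAF = 60°  [same arc FC]
2. ∠AFC = 57°  [△FAC]
3. ∠ATC = 57°  [same arc AC]

∠ATC = 57°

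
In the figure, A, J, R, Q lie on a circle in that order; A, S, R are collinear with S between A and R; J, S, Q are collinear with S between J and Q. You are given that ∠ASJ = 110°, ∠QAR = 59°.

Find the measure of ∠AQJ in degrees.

∠AQJ = 51°

1. ∠QSR = 110°  [vertical angles at S]
2. ∠ASQ = 70°  [linear pair at S on AR]
3. ∠AQJ = 51°  [△ASQ]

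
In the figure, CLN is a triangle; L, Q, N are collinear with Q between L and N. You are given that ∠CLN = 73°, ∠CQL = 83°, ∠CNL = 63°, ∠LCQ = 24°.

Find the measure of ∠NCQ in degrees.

∠NCQ = 20°

1. ∠CQN = 97°  [linear pair at Q on LN]
2. ∠CNQ = 63°  [Q on ray NL]
3. ∠NCQ = 20°  [△CQN]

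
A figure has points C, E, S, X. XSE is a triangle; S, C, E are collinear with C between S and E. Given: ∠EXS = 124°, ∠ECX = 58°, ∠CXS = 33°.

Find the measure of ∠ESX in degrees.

1. ∠SCX = 122°  [linear pair at C on SE]
2. ∠CSX = 25°  [△XSC]
3. ∠ESX = 25°  [C on ray SE]

∠ESX = 25°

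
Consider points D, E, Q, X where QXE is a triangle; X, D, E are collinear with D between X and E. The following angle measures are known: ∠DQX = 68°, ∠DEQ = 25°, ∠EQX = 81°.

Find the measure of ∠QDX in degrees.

∠QDX = 38°

1. ∠QEX = 25°  [D on ray EX]
2. ∠EXQ = 74°  [△QXE]
3. ∠DXQ = 74°  [D on ray XE]
4. ∠QDX = 38°  [△QXD]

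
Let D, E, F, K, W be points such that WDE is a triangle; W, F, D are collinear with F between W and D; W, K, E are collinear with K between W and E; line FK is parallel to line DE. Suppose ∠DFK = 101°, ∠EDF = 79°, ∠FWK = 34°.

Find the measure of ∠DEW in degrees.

1. ∠EDW = 79°  [F on ray DW]
2. ∠DWE = 34°  [F on WD, K on WE]
3. ∠DEW = 67°  [△WDE]

∠DEW = 67°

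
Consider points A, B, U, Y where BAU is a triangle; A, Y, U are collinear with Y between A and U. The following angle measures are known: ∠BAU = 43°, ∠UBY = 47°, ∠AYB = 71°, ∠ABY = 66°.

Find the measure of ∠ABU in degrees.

∠ABU = 113°

1. ∠BYU = 109°  [linear pair at Y on AU]
2. ∠BUY = 24°  [△BYU]
3. ∠AUB = 24°  [Y on ray UA]
4. ∠ABU = 113°  [△BAU]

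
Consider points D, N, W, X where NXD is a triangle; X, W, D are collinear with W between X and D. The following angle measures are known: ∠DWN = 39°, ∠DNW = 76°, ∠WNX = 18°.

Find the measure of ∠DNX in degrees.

∠DNX = 94°

1. ∠NDW = 65°  [△NWD]
2. ∠NWX = 141°  [linear pair at W on XD]
3. ∠NXW = 21°  [△NXW]
4. ∠NDX = 65°  [W on ray DX]
5. ∠DXN = 21°  [W on ray XD]
6. ∠DNX = 94°  [△NXD]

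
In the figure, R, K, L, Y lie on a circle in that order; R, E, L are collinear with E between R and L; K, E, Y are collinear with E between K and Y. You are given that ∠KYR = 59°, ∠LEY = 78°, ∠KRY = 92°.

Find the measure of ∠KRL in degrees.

∠KRL = 73°

1. ∠RKY = 29°  [△RKY]
2. ∠KER = 78°  [vertical angles at E]
3. ∠KRL = 73°  [△REK]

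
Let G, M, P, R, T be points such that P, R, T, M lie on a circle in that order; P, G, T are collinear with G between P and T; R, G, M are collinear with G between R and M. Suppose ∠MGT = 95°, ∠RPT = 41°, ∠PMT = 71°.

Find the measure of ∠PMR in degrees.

∠PMR = 30°

1. ∠PRT = 109°  [cyclic PRTM, opposite ∠R+∠M]
2. ∠PTR = 30°  [△PRT]
3. ∠PMR = 30°  [same arc PR]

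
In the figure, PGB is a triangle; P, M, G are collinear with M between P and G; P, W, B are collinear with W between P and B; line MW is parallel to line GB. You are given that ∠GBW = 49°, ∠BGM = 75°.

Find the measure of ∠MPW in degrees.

∠MPW = 56°

1. ∠GBP = 49°  [W on ray BP]
2. ∠BGP = 75°  [M on ray GP]
3. ∠BPG = 56°  [△PGB]
4. ∠MPW = 56°  [M on PG, W on PB]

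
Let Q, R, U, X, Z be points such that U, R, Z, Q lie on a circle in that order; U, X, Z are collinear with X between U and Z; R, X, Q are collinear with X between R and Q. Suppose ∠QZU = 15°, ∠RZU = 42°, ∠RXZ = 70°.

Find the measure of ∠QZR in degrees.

1. ∠QRU = 15°  [same arc UQ]
2. ∠RQU = 42°  [same arc UR]
3. ∠QUR = 123°  [△URQ]
4. ∠QZR = 57°  [cyclic URZQ, opposite ∠U+∠Z]

∠QZR = 57°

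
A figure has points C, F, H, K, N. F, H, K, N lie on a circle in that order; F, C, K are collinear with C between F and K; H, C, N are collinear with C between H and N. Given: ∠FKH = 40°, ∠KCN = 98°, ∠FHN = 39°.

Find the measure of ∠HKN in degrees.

1. ∠FNH = 40°  [same arc FH]
2. ∠HFN = 101°  [△FHN]
3. ∠HKN = 79°  [cyclic FHKN, opposite ∠F+∠K]

∠HKN = 79°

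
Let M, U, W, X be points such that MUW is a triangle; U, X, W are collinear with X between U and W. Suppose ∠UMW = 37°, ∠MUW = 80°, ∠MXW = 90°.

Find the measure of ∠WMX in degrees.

∠WMX = 27°

1. ∠MWU = 63°  [△MUW]
2. ∠MWX = 63°  [X on ray WU]
3. ∠WMX = 27°  [△MXW]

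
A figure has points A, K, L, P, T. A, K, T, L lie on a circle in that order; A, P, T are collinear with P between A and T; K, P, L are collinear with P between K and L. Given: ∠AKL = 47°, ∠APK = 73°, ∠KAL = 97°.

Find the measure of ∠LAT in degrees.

∠LAT = 37°

1. ∠ALK = 36°  [△AKL]
2. ∠LPT = 73°  [vertical angles at P]
3. ∠APL = 107°  [linear pair at P on AT]
4. ∠LAT = 37°  [△APL]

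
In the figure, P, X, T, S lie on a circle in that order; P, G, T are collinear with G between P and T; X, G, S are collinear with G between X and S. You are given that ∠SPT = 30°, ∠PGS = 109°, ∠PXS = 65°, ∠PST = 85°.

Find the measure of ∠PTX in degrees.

1. ∠SXT = 30°  [same arc TS]
2. ∠TGX = 109°  [vertical angles at G]
3. ∠PTX = 41°  [△XGT]

∠PTX = 41°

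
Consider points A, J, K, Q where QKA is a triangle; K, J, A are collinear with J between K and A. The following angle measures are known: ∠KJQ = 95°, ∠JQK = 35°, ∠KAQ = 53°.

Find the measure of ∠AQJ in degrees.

∠AQJ = 42°

1. ∠AJQ = 85°  [linear pair at J on KA]
2. ∠JAQ = 53°  [J on ray AK]
3. ∠AQJ = 42°  [△QJA]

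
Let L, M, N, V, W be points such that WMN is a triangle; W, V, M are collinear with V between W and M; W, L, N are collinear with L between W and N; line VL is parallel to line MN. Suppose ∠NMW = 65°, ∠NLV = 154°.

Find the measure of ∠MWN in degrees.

∠MWN = 89°

1. ∠LVW = 65°  [VL∥MN, corresponding at V]
2. ∠VLW = 26°  [linear pair at L on WN]
3. ∠LWV = 89°  [△WVL]
4. ∠MWN = 89°  [V on WM, L on WN]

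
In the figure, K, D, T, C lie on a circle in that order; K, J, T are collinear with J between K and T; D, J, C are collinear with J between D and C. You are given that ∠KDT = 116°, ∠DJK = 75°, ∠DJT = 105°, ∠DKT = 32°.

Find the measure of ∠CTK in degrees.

1. ∠CJT = 75°  [vertical angles at J]
2. ∠DCT = 32°  [same arc DT]
3. ∠CTK = 73°  [△TJC]

∠CTK = 73°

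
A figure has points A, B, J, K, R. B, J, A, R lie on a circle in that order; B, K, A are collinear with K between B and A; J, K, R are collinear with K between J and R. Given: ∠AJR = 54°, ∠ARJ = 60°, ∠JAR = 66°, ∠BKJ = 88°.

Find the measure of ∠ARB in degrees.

∠ARB = 94°

1. ∠ABR = 54°  [same arc AR]
2. ∠AKR = 88°  [vertical angles at K]
3. ∠BAR = 32°  [△AKR]
4. ∠ARB = 94°  [△BAR]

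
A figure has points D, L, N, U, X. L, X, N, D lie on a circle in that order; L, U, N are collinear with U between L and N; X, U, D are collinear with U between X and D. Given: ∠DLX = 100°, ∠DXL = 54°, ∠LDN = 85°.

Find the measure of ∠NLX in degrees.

∠NLX = 59°

1. ∠LDX = 26°  [△LXD]
2. ∠LXN = 95°  [cyclic LXND, opposite ∠X+∠D]
3. ∠LNX = 26°  [same arc LX]
4. ∠NLX = 59°  [△LXN]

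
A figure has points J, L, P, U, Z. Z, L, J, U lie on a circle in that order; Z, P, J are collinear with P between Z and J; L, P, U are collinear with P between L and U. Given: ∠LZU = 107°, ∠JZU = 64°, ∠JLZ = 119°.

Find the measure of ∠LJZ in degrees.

1. ∠LJU = 73°  [cyclic ZLJU, opposite ∠Z+∠J]
2. ∠JLU = 64°  [same arc JU]
3. ∠JUL = 43°  [△LJU]
4. ∠JZL = 43°  [same arc LJ]
5. ∠LJZ = 18°  [△ZLJ]

∠LJZ = 18°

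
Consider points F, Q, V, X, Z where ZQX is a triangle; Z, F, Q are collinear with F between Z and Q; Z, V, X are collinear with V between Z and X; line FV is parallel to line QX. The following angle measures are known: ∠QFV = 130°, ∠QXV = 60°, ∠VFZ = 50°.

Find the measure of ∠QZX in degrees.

∠QZX = 70°

1. ∠QXZ = 60°  [V on ray XZ]
2. ∠XQZ = 50°  [FV∥QX, corresponding at F]
3. ∠QZX = 70°  [△ZQX]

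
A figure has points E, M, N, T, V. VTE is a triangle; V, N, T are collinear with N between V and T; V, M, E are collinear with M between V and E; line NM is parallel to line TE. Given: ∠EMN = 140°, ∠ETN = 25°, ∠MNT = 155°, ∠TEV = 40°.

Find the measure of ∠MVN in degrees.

∠MVN = 115°

1. ∠NMV = 40°  [linear pair at M on VE]
2. ∠MNV = 25°  [linear pair at N on VT]
3. ∠MVN = 115°  [△VNM]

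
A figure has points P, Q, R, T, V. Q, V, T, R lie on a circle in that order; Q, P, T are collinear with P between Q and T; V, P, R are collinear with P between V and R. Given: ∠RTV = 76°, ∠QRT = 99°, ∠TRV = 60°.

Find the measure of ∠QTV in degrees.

∠QTV = 39°

1. ∠QVT = 81°  [cyclic QVTR, opposite ∠V+∠R]
2. ∠TQV = 60°  [same arc VT]
3. ∠QTV = 39°  [△QVT]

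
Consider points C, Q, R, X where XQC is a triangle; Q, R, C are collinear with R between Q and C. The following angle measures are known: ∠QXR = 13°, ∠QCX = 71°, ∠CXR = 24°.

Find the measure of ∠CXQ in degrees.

∠CXQ = 37°

1. ∠RCX = 71°  [R on ray CQ]
2. ∠CRX = 85°  [△XRC]
3. ∠QRX = 95°  [linear pair at R on QC]
4. ∠RQX = 72°  [△XQR]
5. ∠CQX = 72°  [R on ray QC]
6. ∠CXQ = 37°  [△XQC]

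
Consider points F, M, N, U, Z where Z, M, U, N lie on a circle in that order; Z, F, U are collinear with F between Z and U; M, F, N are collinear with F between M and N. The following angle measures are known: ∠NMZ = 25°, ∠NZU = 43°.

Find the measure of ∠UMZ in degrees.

∠UMZ = 68°

1. ∠NUZ = 25°  [same arc ZN]
2. ∠UNZ = 112°  [△ZUN]
3. ∠UMZ = 68°  [cyclic ZMUN, opposite ∠M+∠N]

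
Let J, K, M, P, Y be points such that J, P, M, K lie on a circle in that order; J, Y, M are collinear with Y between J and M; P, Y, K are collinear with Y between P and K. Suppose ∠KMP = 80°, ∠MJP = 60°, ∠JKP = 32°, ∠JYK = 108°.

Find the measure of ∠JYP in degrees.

1. ∠KJP = 100°  [cyclic JPMK, opposite ∠J+∠M]
2. ∠JPK = 48°  [△JPK]
3. ∠JYP = 72°  [△JYP]

∠JYP = 72°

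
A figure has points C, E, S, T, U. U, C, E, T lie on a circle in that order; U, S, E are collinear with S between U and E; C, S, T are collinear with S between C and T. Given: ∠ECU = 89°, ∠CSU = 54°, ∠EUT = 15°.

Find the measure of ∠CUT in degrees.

∠CUT = 67°

1. ∠ETU = 91°  [cyclic UCET, opposite ∠C+∠T]
2. ∠EST = 54°  [vertical angles at S]
3. ∠ECT = 15°  [same arc ET]
4. ∠TEU = 74°  [△UET]
5. ∠CTE = 52°  [△EST]
6. ∠CET = 113°  [△CET]
7. ∠CUT = 67°  [cyclic UCET, opposite ∠U+∠E]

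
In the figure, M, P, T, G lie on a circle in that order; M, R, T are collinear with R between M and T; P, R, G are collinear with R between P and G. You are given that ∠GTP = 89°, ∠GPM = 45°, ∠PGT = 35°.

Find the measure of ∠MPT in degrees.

∠MPT = 101°

1. ∠GMP = 91°  [cyclic MPTG, opposite ∠M+∠T]
2. ∠MGP = 44°  [△MPG]
3. ∠PMT = 35°  [same arc PT]
4. ∠MTP = 44°  [same arc MP]
5. ∠MPT = 101°  [△MPT]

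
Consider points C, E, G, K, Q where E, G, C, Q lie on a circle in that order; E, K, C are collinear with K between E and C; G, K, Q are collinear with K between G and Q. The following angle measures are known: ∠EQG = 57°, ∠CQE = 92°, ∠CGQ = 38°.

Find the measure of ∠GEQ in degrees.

1. ∠ECG = 57°  [same arc EG]
2. ∠CGE = 88°  [cyclic EGCQ, opposite ∠G+∠Q]
3. ∠CKG = 85°  [△GKC]
4. ∠CEG = 35°  [△EGC]
5. ∠EKG = 95°  [linear pair at K on EC]
6. ∠EGQ = 50°  [△EKG]
7. ∠GEQ = 73°  [△EGQ]

∠GEQ = 73°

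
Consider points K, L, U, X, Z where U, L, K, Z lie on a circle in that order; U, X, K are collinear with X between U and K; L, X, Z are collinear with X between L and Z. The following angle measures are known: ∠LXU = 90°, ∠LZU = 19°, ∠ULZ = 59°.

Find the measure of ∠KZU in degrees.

∠KZU = 50°

1. ∠KUL = 31°  [△UXL]
2. ∠LKU = 19°  [same arc UL]
3. ∠KLU = 130°  [△ULK]
4. ∠KZU = 50°  [cyclic ULKZ, opposite ∠L+∠Z]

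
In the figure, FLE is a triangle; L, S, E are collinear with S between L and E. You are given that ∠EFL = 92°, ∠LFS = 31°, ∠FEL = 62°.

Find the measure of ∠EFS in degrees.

∠EFS = 61°

1. ∠ELF = 26°  [△FLE]
2. ∠FES = 62°  [S on ray EL]
3. ∠FLS = 26°  [S on ray LE]
4. ∠FSL = 123°  [△FLS]
5. ∠ESF = 57°  [linear pair at S on LE]
6. ∠EFS = 61°  [△FSE]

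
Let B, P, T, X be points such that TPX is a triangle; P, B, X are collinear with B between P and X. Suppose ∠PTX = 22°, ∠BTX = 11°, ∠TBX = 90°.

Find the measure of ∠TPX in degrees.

∠TPX = 79°

1. ∠BXT = 79°  [△TBX]
2. ∠PXT = 79°  [B on ray XP]
3. ∠TPX = 79°  [△TPX]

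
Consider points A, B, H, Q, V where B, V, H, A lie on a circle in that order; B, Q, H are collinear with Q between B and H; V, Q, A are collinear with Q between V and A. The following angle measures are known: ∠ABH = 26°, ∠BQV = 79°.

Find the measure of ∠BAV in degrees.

∠BAV = 53°

1. ∠AVH = 26°  [same arc HA]
2. ∠HQV = 101°  [linear pair at Q on BH]
3. ∠BHV = 53°  [△VQH]
4. ∠BAV = 53°  [same arc BV]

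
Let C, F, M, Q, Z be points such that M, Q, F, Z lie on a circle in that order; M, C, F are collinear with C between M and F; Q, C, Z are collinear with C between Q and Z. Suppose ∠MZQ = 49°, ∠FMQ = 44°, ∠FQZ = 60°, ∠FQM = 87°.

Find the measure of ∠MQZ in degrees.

1. ∠FMZ = 60°  [same arc FZ]
2. ∠FZM = 93°  [cyclic MQFZ, opposite ∠Q+∠Z]
3. ∠MFZ = 27°  [△MFZ]
4. ∠MQZ = 27°  [same arc MZ]

∠MQZ = 27°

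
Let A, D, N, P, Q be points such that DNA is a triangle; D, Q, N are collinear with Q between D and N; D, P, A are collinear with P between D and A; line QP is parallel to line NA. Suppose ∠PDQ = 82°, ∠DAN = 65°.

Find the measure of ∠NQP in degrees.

∠NQP = 147°

1. ∠ADN = 82°  [Q on DN, P on DA]
2. ∠AND = 33°  [△DNA]
3. ∠DQP = 33°  [QP∥NA, corresponding at Q]
4. ∠NQP = 147°  [linear pair at Q on DN]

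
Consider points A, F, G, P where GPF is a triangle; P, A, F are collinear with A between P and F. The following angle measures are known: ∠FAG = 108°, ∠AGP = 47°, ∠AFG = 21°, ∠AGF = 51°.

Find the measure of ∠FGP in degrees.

∠FGP = 98°

1. ∠GAP = 72°  [linear pair at A on PF]
2. ∠APG = 61°  [△GPA]
3. ∠GFP = 21°  [A on ray FP]
4. ∠FPG = 61°  [A on ray PF]
5. ∠FGP = 98°  [△GPF]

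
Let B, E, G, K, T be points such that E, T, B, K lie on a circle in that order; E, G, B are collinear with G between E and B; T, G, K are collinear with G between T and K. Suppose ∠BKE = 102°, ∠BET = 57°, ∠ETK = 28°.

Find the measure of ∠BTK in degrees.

1. ∠BTE = 78°  [cyclic ETBK, opposite ∠T+∠K]
2. ∠EBT = 45°  [△ETB]
3. ∠EGT = 95°  [△EGT]
4. ∠BGT = 85°  [linear pair at G on EB]
5. ∠BTK = 50°  [△TGB]

∠BTK = 50°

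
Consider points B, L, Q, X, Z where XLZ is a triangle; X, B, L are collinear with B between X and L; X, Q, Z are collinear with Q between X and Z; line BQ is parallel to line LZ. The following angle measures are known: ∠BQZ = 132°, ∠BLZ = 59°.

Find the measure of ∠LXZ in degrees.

1. ∠BQX = 48°  [linear pair at Q on XZ]
2. ∠XLZ = 59°  [B on ray LX]
3. ∠LZX = 48°  [BQ∥LZ, corresponding at Q]
4. ∠LXZ = 73°  [△XLZ]

∠LXZ = 73°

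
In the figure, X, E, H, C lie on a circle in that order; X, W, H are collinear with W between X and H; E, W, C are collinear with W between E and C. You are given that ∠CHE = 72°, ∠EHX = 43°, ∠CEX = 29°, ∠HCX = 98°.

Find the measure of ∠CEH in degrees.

∠CEH = 53°

1. ∠CHX = 29°  [same arc XC]
2. ∠CXH = 53°  [△XHC]
3. ∠CEH = 53°  [same arc HC]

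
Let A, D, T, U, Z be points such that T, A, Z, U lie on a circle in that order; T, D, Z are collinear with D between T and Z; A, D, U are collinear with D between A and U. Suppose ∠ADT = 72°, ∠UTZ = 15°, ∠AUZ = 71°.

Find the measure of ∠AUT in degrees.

∠AUT = 57°

1. ∠UDZ = 72°  [vertical angles at D]
2. ∠TDU = 108°  [linear pair at D on TZ]
3. ∠AUT = 57°  [△TDU]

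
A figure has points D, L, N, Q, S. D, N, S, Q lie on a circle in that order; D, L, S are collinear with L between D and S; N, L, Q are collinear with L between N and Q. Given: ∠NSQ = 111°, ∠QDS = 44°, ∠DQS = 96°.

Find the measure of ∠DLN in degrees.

1. ∠QNS = 44°  [same arc SQ]
2. ∠DSQ = 40°  [△DSQ]
3. ∠NQS = 25°  [△NSQ]
4. ∠DNQ = 40°  [same arc DQ]
5. ∠NDS = 25°  [same arc NS]
6. ∠DLN = 115°  [△DLN]

∠DLN = 115°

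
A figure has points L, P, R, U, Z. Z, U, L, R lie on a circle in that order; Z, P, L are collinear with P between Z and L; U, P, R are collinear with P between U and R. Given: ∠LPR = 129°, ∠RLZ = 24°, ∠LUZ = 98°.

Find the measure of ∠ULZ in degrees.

1. ∠UPZ = 129°  [vertical angles at P]
2. ∠RUZ = 24°  [same arc ZR]
3. ∠LZU = 27°  [△ZPU]
4. ∠ULZ = 55°  [△ZUL]

∠ULZ = 55°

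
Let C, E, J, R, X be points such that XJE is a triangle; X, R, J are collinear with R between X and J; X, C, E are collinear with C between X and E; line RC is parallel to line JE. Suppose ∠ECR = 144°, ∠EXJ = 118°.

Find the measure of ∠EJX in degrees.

1. ∠RCX = 36°  [linear pair at C on XE]
2. ∠CXR = 118°  [R on XJ, C on XE]
3. ∠CRX = 26°  [△XRC]
4. ∠EJX = 26°  [RC∥JE, corresponding at R]

∠EJX = 26°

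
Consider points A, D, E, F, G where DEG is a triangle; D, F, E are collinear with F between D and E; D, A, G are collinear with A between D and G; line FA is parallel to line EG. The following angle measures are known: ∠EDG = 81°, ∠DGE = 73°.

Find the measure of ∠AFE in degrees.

1. ∠DEG = 26°  [△DEG]
2. ∠AFD = 26°  [FA∥EG, corresponding at F]
3. ∠AFE = 154°  [linear pair at F on DE]

∠AFE = 154°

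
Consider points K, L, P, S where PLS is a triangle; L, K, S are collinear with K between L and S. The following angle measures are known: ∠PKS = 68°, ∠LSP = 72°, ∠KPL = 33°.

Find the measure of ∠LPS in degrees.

1. ∠LKP = 112°  [linear pair at K on LS]
2. ∠KLP = 35°  [△PLK]
3. ∠PLS = 35°  [K on ray LS]
4. ∠LPS = 73°  [△PLS]

∠LPS = 73°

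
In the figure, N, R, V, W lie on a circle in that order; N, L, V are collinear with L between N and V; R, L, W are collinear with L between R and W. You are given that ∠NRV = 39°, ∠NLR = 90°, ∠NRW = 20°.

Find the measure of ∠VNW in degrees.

1. ∠NWV = 141°  [cyclic NRVW, opposite ∠R+∠W]
2. ∠NVW = 20°  [same arc NW]
3. ∠VNW = 19°  [△NVW]

∠VNW = 19°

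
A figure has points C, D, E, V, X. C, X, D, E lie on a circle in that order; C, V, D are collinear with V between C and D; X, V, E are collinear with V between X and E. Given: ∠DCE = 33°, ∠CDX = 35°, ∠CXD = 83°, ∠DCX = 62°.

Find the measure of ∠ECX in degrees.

∠ECX = 95°

1. ∠DXE = 33°  [same arc DE]
2. ∠DEX = 62°  [same arc XD]
3. ∠EDX = 85°  [△XDE]
4. ∠ECX = 95°  [cyclic CXDE, opposite ∠C+∠D]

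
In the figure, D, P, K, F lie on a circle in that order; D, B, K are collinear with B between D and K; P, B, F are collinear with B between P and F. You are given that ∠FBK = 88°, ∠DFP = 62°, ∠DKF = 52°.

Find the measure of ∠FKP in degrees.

1. ∠DBP = 88°  [vertical angles at B]
2. ∠KFP = 40°  [△KBF]
3. ∠DKP = 62°  [same arc DP]
4. ∠KBP = 92°  [linear pair at B on DK]
5. ∠FPK = 26°  [△PBK]
6. ∠FKP = 114°  [△PKF]

∠FKP = 114°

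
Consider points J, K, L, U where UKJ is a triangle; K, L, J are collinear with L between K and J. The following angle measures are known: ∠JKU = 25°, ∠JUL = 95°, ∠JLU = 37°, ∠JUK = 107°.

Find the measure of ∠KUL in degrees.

1. ∠LKU = 25°  [L on ray KJ]
2. ∠KLU = 143°  [linear pair at L on KJ]
3. ∠KUL = 12°  [△UKL]

∠KUL = 12°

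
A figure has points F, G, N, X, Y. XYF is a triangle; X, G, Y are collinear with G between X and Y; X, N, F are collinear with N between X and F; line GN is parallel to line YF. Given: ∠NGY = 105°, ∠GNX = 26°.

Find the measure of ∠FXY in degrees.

1. ∠NGX = 75°  [linear pair at G on XY]
2. ∠GXN = 79°  [△XGN]
3. ∠FXY = 79°  [G on XY, N on XF]

∠FXY = 79°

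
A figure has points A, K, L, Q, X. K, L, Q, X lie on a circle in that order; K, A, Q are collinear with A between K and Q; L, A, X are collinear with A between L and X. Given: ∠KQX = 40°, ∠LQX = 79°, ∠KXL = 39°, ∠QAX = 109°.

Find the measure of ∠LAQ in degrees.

1. ∠LXQ = 31°  [△QAX]
2. ∠QLX = 70°  [△LQX]
3. ∠KQL = 39°  [same arc KL]
4. ∠LAQ = 71°  [△LAQ]

∠LAQ = 71°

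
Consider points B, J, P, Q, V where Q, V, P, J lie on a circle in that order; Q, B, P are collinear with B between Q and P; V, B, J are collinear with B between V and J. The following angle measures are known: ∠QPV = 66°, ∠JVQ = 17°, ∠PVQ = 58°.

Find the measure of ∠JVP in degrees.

1. ∠QJV = 66°  [same arc QV]
2. ∠PQV = 56°  [△QVP]
3. ∠JQV = 97°  [△QVJ]
4. ∠PJV = 56°  [same arc VP]
5. ∠JPV = 83°  [cyclic QVPJ, opposite ∠Q+∠P]
6. ∠JVP = 41°  [△VPJ]

∠JVP = 41°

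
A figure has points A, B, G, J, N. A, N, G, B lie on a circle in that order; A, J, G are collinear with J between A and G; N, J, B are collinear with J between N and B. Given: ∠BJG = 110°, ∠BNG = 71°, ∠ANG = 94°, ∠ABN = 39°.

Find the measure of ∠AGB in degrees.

∠AGB = 23°

1. ∠BAG = 71°  [same arc GB]
2. ∠ABG = 86°  [cyclic ANGB, opposite ∠N+∠B]
3. ∠AGB = 23°  [△AGB]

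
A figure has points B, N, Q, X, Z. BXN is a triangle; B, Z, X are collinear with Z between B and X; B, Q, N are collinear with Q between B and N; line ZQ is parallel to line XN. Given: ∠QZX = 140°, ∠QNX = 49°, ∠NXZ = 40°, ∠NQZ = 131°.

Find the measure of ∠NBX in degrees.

1. ∠BNX = 49°  [Q on ray NB]
2. ∠BXN = 40°  [Z on ray XB]
3. ∠NBX = 91°  [△BXN]

∠NBX = 91°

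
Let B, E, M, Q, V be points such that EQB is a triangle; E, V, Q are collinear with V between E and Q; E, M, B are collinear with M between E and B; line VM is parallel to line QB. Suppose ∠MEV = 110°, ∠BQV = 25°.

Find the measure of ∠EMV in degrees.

∠EMV = 45°

1. ∠BEQ = 110°  [V on EQ, M on EB]
2. ∠BQE = 25°  [V on ray QE]
3. ∠EBQ = 45°  [△EQB]
4. ∠EMV = 45°  [VM∥QB, corresponding at M]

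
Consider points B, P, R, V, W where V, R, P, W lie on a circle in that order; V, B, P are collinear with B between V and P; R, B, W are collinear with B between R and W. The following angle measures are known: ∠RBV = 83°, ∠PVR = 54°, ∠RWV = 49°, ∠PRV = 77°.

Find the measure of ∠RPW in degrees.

1. ∠PBR = 97°  [linear pair at B on VP]
2. ∠PWR = 54°  [same arc RP]
3. ∠RPV = 49°  [△VRP]
4. ∠PRW = 34°  [△RBP]
5. ∠RPW = 92°  [△RPW]

∠RPW = 92°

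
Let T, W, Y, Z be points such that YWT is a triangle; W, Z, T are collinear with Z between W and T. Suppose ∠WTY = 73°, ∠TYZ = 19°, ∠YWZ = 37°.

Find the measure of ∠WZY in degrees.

∠WZY = 92°

1. ∠YTZ = 73°  [Z on ray TW]
2. ∠TZY = 88°  [△YZT]
3. ∠WZY = 92°  [linear pair at Z on WT]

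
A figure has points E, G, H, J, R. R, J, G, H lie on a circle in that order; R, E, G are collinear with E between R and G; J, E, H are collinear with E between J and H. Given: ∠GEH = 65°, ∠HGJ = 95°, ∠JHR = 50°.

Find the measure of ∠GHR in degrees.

1. ∠HER = 115°  [linear pair at E on RG]
2. ∠HRJ = 85°  [cyclic RJGH, opposite ∠R+∠G]
3. ∠HJR = 45°  [△RJH]
4. ∠GRH = 15°  [△REH]
5. ∠HGR = 45°  [same arc RH]
6. ∠GHR = 120°  [△RGH]

∠GHR = 120°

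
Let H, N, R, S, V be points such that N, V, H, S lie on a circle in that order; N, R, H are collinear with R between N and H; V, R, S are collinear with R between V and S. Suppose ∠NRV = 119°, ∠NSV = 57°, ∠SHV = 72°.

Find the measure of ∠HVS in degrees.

1. ∠HRV = 61°  [linear pair at R on NH]
2. ∠NHV = 57°  [same arc NV]
3. ∠HVS = 62°  [△VRH]

∠HVS = 62°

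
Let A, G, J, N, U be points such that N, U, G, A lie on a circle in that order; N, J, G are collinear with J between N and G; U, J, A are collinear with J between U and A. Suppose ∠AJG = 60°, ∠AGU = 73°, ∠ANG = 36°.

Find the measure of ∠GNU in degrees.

1. ∠NJU = 60°  [vertical angles at J]
2. ∠AJN = 120°  [linear pair at J on NG]
3. ∠ANU = 107°  [cyclic NUGA, opposite ∠N+∠G]
4. ∠NAU = 24°  [△NJA]
5. ∠AUN = 49°  [△NUA]
6. ∠GNU = 71°  [△NJU]

∠GNU = 71°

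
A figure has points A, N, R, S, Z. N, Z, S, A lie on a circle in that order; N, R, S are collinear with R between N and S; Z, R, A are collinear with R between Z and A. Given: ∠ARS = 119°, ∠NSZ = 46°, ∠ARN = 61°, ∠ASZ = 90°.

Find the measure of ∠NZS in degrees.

∠NZS = 117°

1. ∠NRZ = 119°  [vertical angles at R]
2. ∠NAZ = 46°  [same arc NZ]
3. ∠ANZ = 90°  [cyclic NZSA, opposite ∠N+∠S]
4. ∠AZN = 44°  [△NZA]
5. ∠SNZ = 17°  [△NRZ]
6. ∠NZS = 117°  [△NZS]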